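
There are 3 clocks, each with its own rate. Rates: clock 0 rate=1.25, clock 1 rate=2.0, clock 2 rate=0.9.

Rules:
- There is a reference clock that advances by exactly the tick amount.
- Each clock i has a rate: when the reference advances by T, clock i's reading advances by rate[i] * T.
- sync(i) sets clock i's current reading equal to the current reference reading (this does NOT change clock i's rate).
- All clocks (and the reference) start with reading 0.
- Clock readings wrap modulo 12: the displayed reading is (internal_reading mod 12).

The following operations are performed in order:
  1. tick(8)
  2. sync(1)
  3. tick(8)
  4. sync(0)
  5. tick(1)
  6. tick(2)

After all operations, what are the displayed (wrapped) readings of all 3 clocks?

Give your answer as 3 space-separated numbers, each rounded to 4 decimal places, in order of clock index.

After op 1 tick(8): ref=8.0000 raw=[10.0000 16.0000 7.2000]
After op 2 sync(1): ref=8.0000 raw=[10.0000 8.0000 7.2000]
After op 3 tick(8): ref=16.0000 raw=[20.0000 24.0000 14.4000]
After op 4 sync(0): ref=16.0000 raw=[16.0000 24.0000 14.4000]
After op 5 tick(1): ref=17.0000 raw=[17.2500 26.0000 15.3000]
After op 6 tick(2): ref=19.0000 raw=[19.7500 30.0000 17.1000]
Wrap final raw readings (mod 12): 19.7500 mod 12 = 7.7500; 30.0000 mod 12 = 6.0000; 17.1000 mod 12 = 5.1000

Answer: 7.7500 6.0000 5.1000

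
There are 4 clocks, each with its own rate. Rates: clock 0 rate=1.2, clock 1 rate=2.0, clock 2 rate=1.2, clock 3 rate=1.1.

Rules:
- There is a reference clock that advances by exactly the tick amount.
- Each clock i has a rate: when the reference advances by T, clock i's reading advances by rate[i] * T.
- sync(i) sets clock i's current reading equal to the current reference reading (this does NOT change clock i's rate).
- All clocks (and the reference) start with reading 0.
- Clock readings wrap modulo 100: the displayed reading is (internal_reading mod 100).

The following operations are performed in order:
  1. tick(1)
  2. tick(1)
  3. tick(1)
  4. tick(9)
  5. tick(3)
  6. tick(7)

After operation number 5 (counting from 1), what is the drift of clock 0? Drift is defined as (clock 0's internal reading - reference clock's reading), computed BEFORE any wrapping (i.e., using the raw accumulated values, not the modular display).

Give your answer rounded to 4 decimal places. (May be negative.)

Answer: 3.0000

Derivation:
After op 1 tick(1): ref=1.0000 raw=[1.2000 2.0000 1.2000 1.1000]
After op 2 tick(1): ref=2.0000 raw=[2.4000 4.0000 2.4000 2.2000]
After op 3 tick(1): ref=3.0000 raw=[3.6000 6.0000 3.6000 3.3000]
After op 4 tick(9): ref=12.0000 raw=[14.4000 24.0000 14.4000 13.2000]
After op 5 tick(3): ref=15.0000 raw=[18.0000 30.0000 18.0000 16.5000]
Drift of clock 0 after op 5: 18.0000 - 15.0000 = 3.0000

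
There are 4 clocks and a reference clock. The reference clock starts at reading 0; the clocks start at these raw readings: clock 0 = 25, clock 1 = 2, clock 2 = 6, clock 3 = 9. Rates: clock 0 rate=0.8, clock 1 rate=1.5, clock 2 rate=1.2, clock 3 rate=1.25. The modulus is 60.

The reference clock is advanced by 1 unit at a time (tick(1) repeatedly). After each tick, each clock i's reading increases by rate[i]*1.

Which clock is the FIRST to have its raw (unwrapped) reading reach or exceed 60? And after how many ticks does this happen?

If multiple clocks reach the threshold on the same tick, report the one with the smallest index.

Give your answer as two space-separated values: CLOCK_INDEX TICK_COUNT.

Answer: 1 39

Derivation:
clock 0: start=25, rate=0.8, needs 60-25 = 35; ticks = ceil(35/0.8) = ceil(43.7500) = 44; reading at tick 44 = 25 + 0.8*44 = 60.2000
clock 1: start=2, rate=1.5, needs 60-2 = 58; ticks = ceil(58/1.5) = ceil(38.6667) = 39; reading at tick 39 = 2 + 1.5*39 = 60.5000
clock 2: start=6, rate=1.2, needs 60-6 = 54; ticks = ceil(54/1.2) = ceil(45.0000) = 45; reading at tick 45 = 6 + 1.2*45 = 60.0000
clock 3: start=9, rate=1.25, needs 60-9 = 51; ticks = ceil(51/1.25) = ceil(40.8000) = 41; reading at tick 41 = 9 + 1.25*41 = 60.2500
Minimum tick count = 39; winners = [1]; smallest index = 1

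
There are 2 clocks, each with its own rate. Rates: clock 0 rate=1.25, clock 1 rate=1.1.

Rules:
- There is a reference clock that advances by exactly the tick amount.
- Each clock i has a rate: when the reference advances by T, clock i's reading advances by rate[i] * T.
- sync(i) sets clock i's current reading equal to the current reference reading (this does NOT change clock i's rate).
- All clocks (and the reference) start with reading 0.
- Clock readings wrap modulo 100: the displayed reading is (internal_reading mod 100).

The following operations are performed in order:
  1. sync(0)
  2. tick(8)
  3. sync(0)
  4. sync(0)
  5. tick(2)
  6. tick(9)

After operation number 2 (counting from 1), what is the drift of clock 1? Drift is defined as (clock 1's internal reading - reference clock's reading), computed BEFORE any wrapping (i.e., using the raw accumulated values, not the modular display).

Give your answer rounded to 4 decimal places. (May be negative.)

After op 1 sync(0): ref=0.0000 raw=[0.0000 0.0000]
After op 2 tick(8): ref=8.0000 raw=[10.0000 8.8000]
Drift of clock 1 after op 2: 8.8000 - 8.0000 = 0.8000

Answer: 0.8000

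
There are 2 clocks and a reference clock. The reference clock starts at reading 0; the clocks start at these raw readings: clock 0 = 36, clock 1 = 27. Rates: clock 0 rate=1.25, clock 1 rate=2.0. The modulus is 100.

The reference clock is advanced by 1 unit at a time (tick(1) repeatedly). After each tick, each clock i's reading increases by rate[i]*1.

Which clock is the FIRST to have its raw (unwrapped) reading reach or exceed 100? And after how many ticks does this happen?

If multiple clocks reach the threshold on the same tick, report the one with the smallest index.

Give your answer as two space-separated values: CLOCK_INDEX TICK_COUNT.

Answer: 1 37

Derivation:
clock 0: start=36, rate=1.25, needs 100-36 = 64; ticks = ceil(64/1.25) = ceil(51.2000) = 52; reading at tick 52 = 36 + 1.25*52 = 101.0000
clock 1: start=27, rate=2.0, needs 100-27 = 73; ticks = ceil(73/2.0) = ceil(36.5000) = 37; reading at tick 37 = 27 + 2.0*37 = 101.0000
Minimum tick count = 37; winners = [1]; smallest index = 1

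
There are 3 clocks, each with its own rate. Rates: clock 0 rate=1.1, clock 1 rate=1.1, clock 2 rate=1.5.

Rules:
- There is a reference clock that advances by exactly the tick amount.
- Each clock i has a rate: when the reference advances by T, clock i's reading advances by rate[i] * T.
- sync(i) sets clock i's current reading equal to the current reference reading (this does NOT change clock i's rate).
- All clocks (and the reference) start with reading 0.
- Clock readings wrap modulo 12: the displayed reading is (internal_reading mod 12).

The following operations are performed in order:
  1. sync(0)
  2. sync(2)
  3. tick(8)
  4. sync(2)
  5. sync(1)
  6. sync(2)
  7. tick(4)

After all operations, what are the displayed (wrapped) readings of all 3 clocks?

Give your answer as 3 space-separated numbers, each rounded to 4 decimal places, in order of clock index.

After op 1 sync(0): ref=0.0000 raw=[0.0000 0.0000 0.0000]
After op 2 sync(2): ref=0.0000 raw=[0.0000 0.0000 0.0000]
After op 3 tick(8): ref=8.0000 raw=[8.8000 8.8000 12.0000]
After op 4 sync(2): ref=8.0000 raw=[8.8000 8.8000 8.0000]
After op 5 sync(1): ref=8.0000 raw=[8.8000 8.0000 8.0000]
After op 6 sync(2): ref=8.0000 raw=[8.8000 8.0000 8.0000]
After op 7 tick(4): ref=12.0000 raw=[13.2000 12.4000 14.0000]
Wrap final raw readings (mod 12): 13.2000 mod 12 = 1.2000; 12.4000 mod 12 = 0.4000; 14.0000 mod 12 = 2.0000

Answer: 1.2000 0.4000 2.0000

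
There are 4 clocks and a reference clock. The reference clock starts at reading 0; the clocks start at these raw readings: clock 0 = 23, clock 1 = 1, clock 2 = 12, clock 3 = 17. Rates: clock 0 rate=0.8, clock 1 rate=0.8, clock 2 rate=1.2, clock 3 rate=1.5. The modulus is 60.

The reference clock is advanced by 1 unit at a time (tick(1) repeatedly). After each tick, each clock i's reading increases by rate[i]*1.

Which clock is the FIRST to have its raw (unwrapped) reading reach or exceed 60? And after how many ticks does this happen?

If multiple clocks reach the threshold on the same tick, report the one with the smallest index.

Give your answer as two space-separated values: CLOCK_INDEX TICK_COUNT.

Answer: 3 29

Derivation:
clock 0: start=23, rate=0.8, needs 60-23 = 37; ticks = ceil(37/0.8) = ceil(46.2500) = 47; reading at tick 47 = 23 + 0.8*47 = 60.6000
clock 1: start=1, rate=0.8, needs 60-1 = 59; ticks = ceil(59/0.8) = ceil(73.7500) = 74; reading at tick 74 = 1 + 0.8*74 = 60.2000
clock 2: start=12, rate=1.2, needs 60-12 = 48; ticks = ceil(48/1.2) = ceil(40.0000) = 40; reading at tick 40 = 12 + 1.2*40 = 60.0000
clock 3: start=17, rate=1.5, needs 60-17 = 43; ticks = ceil(43/1.5) = ceil(28.6667) = 29; reading at tick 29 = 17 + 1.5*29 = 60.5000
Minimum tick count = 29; winners = [3]; smallest index = 3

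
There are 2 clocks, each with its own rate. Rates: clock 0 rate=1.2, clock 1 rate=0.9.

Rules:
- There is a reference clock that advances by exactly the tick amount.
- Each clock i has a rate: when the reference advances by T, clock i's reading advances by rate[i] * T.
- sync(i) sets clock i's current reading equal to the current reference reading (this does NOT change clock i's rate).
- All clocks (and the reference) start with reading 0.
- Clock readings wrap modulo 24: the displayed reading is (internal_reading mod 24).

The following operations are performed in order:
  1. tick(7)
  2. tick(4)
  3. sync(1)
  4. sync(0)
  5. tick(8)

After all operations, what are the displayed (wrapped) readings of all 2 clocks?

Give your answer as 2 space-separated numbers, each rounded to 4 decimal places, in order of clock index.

Answer: 20.6000 18.2000

Derivation:
After op 1 tick(7): ref=7.0000 raw=[8.4000 6.3000]
After op 2 tick(4): ref=11.0000 raw=[13.2000 9.9000]
After op 3 sync(1): ref=11.0000 raw=[13.2000 11.0000]
After op 4 sync(0): ref=11.0000 raw=[11.0000 11.0000]
After op 5 tick(8): ref=19.0000 raw=[20.6000 18.2000]
Wrap final raw readings (mod 24): 20.6000 mod 24 = 20.6000; 18.2000 mod 24 = 18.2000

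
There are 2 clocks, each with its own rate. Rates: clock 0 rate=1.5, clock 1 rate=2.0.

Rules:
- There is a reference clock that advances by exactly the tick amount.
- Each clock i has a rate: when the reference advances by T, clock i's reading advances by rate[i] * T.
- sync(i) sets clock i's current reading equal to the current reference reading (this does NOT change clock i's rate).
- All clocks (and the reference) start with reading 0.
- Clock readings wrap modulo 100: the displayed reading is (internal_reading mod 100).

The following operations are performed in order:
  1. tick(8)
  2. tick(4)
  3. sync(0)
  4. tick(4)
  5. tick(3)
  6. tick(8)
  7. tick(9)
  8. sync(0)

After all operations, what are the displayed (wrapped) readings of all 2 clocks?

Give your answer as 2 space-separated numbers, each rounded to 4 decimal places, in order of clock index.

After op 1 tick(8): ref=8.0000 raw=[12.0000 16.0000]
After op 2 tick(4): ref=12.0000 raw=[18.0000 24.0000]
After op 3 sync(0): ref=12.0000 raw=[12.0000 24.0000]
After op 4 tick(4): ref=16.0000 raw=[18.0000 32.0000]
After op 5 tick(3): ref=19.0000 raw=[22.5000 38.0000]
After op 6 tick(8): ref=27.0000 raw=[34.5000 54.0000]
After op 7 tick(9): ref=36.0000 raw=[48.0000 72.0000]
After op 8 sync(0): ref=36.0000 raw=[36.0000 72.0000]
Wrap final raw readings (mod 100): 36.0000 mod 100 = 36.0000; 72.0000 mod 100 = 72.0000

Answer: 36.0000 72.0000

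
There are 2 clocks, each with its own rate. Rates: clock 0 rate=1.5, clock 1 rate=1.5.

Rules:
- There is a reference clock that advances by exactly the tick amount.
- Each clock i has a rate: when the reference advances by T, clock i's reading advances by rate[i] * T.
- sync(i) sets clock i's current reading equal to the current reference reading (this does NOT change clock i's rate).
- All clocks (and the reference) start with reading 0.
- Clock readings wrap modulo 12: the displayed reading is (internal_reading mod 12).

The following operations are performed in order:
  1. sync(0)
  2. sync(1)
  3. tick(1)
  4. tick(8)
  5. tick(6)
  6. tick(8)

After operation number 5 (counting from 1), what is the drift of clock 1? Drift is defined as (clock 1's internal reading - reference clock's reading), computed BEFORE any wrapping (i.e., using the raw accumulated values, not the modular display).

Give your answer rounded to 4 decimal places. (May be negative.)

Answer: 7.5000

Derivation:
After op 1 sync(0): ref=0.0000 raw=[0.0000 0.0000]
After op 2 sync(1): ref=0.0000 raw=[0.0000 0.0000]
After op 3 tick(1): ref=1.0000 raw=[1.5000 1.5000]
After op 4 tick(8): ref=9.0000 raw=[13.5000 13.5000]
After op 5 tick(6): ref=15.0000 raw=[22.5000 22.5000]
Drift of clock 1 after op 5: 22.5000 - 15.0000 = 7.5000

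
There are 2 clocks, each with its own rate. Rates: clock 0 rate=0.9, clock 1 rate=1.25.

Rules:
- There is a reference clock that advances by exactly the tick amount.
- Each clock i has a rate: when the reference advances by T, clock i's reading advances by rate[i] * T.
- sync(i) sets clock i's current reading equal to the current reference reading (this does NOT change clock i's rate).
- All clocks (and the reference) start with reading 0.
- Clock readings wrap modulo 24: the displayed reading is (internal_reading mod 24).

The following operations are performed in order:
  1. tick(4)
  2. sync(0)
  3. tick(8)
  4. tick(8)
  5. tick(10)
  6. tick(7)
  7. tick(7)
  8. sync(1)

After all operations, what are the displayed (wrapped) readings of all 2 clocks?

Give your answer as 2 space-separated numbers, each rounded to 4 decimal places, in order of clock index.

After op 1 tick(4): ref=4.0000 raw=[3.6000 5.0000]
After op 2 sync(0): ref=4.0000 raw=[4.0000 5.0000]
After op 3 tick(8): ref=12.0000 raw=[11.2000 15.0000]
After op 4 tick(8): ref=20.0000 raw=[18.4000 25.0000]
After op 5 tick(10): ref=30.0000 raw=[27.4000 37.5000]
After op 6 tick(7): ref=37.0000 raw=[33.7000 46.2500]
After op 7 tick(7): ref=44.0000 raw=[40.0000 55.0000]
After op 8 sync(1): ref=44.0000 raw=[40.0000 44.0000]
Wrap final raw readings (mod 24): 40.0000 mod 24 = 16.0000; 44.0000 mod 24 = 20.0000

Answer: 16.0000 20.0000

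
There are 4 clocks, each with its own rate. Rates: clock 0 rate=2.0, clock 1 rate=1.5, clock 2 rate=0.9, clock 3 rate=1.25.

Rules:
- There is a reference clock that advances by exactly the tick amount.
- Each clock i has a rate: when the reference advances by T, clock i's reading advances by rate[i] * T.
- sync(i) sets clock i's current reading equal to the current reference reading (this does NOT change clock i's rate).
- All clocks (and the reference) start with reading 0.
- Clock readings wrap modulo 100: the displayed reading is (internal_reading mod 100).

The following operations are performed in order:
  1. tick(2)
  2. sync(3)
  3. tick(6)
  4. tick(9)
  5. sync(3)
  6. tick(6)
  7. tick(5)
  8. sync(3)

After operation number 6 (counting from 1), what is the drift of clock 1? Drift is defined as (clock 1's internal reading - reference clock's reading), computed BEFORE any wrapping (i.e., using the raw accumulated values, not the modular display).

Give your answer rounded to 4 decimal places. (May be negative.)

After op 1 tick(2): ref=2.0000 raw=[4.0000 3.0000 1.8000 2.5000]
After op 2 sync(3): ref=2.0000 raw=[4.0000 3.0000 1.8000 2.0000]
After op 3 tick(6): ref=8.0000 raw=[16.0000 12.0000 7.2000 9.5000]
After op 4 tick(9): ref=17.0000 raw=[34.0000 25.5000 15.3000 20.7500]
After op 5 sync(3): ref=17.0000 raw=[34.0000 25.5000 15.3000 17.0000]
After op 6 tick(6): ref=23.0000 raw=[46.0000 34.5000 20.7000 24.5000]
Drift of clock 1 after op 6: 34.5000 - 23.0000 = 11.5000

Answer: 11.5000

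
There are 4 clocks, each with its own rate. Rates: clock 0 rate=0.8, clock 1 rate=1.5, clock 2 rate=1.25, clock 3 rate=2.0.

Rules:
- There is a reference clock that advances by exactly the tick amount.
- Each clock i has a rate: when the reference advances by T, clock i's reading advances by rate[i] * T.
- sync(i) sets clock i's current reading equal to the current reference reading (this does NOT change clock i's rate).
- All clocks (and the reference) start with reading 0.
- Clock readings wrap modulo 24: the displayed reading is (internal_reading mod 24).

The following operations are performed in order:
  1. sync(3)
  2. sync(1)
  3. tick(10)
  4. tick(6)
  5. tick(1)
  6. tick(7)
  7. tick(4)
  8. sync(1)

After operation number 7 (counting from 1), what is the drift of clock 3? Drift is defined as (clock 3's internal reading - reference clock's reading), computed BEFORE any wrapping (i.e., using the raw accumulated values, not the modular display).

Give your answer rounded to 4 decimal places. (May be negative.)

After op 1 sync(3): ref=0.0000 raw=[0.0000 0.0000 0.0000 0.0000]
After op 2 sync(1): ref=0.0000 raw=[0.0000 0.0000 0.0000 0.0000]
After op 3 tick(10): ref=10.0000 raw=[8.0000 15.0000 12.5000 20.0000]
After op 4 tick(6): ref=16.0000 raw=[12.8000 24.0000 20.0000 32.0000]
After op 5 tick(1): ref=17.0000 raw=[13.6000 25.5000 21.2500 34.0000]
After op 6 tick(7): ref=24.0000 raw=[19.2000 36.0000 30.0000 48.0000]
After op 7 tick(4): ref=28.0000 raw=[22.4000 42.0000 35.0000 56.0000]
Drift of clock 3 after op 7: 56.0000 - 28.0000 = 28.0000

Answer: 28.0000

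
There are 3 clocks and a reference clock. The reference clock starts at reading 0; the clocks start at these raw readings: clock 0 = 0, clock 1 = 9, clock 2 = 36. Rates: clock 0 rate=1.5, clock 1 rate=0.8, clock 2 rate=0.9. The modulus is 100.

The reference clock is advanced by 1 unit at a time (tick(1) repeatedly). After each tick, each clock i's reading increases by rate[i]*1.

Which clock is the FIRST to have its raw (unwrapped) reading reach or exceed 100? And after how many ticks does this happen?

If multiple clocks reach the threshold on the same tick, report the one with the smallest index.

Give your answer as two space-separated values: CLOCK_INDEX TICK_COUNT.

clock 0: start=0, rate=1.5, needs 100-0 = 100; ticks = ceil(100/1.5) = ceil(66.6667) = 67; reading at tick 67 = 0 + 1.5*67 = 100.5000
clock 1: start=9, rate=0.8, needs 100-9 = 91; ticks = ceil(91/0.8) = ceil(113.7500) = 114; reading at tick 114 = 9 + 0.8*114 = 100.2000
clock 2: start=36, rate=0.9, needs 100-36 = 64; ticks = ceil(64/0.9) = ceil(71.1111) = 72; reading at tick 72 = 36 + 0.9*72 = 100.8000
Minimum tick count = 67; winners = [0]; smallest index = 0

Answer: 0 67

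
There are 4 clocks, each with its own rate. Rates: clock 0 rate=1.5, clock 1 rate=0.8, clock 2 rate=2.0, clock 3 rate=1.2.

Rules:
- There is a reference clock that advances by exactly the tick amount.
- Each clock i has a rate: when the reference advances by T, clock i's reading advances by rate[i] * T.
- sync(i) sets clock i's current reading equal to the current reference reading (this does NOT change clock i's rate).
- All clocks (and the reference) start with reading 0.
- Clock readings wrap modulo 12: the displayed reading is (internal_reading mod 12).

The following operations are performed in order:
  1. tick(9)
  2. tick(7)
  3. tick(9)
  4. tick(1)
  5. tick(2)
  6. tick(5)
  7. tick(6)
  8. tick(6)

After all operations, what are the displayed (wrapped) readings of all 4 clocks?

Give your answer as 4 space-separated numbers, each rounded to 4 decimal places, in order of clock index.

Answer: 7.5000 0.0000 6.0000 6.0000

Derivation:
After op 1 tick(9): ref=9.0000 raw=[13.5000 7.2000 18.0000 10.8000]
After op 2 tick(7): ref=16.0000 raw=[24.0000 12.8000 32.0000 19.2000]
After op 3 tick(9): ref=25.0000 raw=[37.5000 20.0000 50.0000 30.0000]
After op 4 tick(1): ref=26.0000 raw=[39.0000 20.8000 52.0000 31.2000]
After op 5 tick(2): ref=28.0000 raw=[42.0000 22.4000 56.0000 33.6000]
After op 6 tick(5): ref=33.0000 raw=[49.5000 26.4000 66.0000 39.6000]
After op 7 tick(6): ref=39.0000 raw=[58.5000 31.2000 78.0000 46.8000]
After op 8 tick(6): ref=45.0000 raw=[67.5000 36.0000 90.0000 54.0000]
Wrap final raw readings (mod 12): 67.5000 mod 12 = 7.5000; 36.0000 mod 12 = 0.0000; 90.0000 mod 12 = 6.0000; 54.0000 mod 12 = 6.0000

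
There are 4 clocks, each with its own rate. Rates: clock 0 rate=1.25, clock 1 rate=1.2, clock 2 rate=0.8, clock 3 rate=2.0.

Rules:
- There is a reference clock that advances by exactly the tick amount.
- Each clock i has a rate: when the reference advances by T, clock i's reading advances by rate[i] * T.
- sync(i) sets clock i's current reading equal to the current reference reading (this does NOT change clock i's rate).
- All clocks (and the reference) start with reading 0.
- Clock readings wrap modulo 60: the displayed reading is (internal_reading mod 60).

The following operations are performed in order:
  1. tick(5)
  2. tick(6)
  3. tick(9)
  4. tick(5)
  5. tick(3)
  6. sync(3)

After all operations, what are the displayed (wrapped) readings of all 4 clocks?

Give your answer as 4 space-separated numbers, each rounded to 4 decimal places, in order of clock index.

Answer: 35.0000 33.6000 22.4000 28.0000

Derivation:
After op 1 tick(5): ref=5.0000 raw=[6.2500 6.0000 4.0000 10.0000]
After op 2 tick(6): ref=11.0000 raw=[13.7500 13.2000 8.8000 22.0000]
After op 3 tick(9): ref=20.0000 raw=[25.0000 24.0000 16.0000 40.0000]
After op 4 tick(5): ref=25.0000 raw=[31.2500 30.0000 20.0000 50.0000]
After op 5 tick(3): ref=28.0000 raw=[35.0000 33.6000 22.4000 56.0000]
After op 6 sync(3): ref=28.0000 raw=[35.0000 33.6000 22.4000 28.0000]
Wrap final raw readings (mod 60): 35.0000 mod 60 = 35.0000; 33.6000 mod 60 = 33.6000; 22.4000 mod 60 = 22.4000; 28.0000 mod 60 = 28.0000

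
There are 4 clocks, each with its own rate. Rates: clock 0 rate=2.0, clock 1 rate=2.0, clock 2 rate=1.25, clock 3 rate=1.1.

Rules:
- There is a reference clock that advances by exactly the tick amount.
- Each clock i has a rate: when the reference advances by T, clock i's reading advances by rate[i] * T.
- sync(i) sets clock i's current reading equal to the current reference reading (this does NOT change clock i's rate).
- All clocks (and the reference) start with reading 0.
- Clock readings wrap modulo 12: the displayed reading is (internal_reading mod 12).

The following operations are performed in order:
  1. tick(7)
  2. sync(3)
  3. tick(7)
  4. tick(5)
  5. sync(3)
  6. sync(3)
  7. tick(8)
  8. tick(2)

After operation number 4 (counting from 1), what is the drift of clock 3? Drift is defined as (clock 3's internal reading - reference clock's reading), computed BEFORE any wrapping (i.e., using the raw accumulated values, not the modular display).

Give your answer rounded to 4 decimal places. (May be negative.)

After op 1 tick(7): ref=7.0000 raw=[14.0000 14.0000 8.7500 7.7000]
After op 2 sync(3): ref=7.0000 raw=[14.0000 14.0000 8.7500 7.0000]
After op 3 tick(7): ref=14.0000 raw=[28.0000 28.0000 17.5000 14.7000]
After op 4 tick(5): ref=19.0000 raw=[38.0000 38.0000 23.7500 20.2000]
Drift of clock 3 after op 4: 20.2000 - 19.0000 = 1.2000

Answer: 1.2000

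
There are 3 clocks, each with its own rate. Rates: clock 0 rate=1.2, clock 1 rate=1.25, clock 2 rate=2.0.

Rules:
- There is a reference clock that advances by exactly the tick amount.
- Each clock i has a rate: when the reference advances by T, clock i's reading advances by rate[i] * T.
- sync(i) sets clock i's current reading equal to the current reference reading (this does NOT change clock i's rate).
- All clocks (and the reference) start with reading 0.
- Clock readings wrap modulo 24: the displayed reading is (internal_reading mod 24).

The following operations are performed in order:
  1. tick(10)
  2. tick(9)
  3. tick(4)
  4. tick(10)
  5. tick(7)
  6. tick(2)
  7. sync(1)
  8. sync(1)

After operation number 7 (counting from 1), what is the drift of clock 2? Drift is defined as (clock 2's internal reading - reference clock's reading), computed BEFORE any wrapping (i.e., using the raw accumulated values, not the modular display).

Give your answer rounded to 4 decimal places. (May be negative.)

After op 1 tick(10): ref=10.0000 raw=[12.0000 12.5000 20.0000]
After op 2 tick(9): ref=19.0000 raw=[22.8000 23.7500 38.0000]
After op 3 tick(4): ref=23.0000 raw=[27.6000 28.7500 46.0000]
After op 4 tick(10): ref=33.0000 raw=[39.6000 41.2500 66.0000]
After op 5 tick(7): ref=40.0000 raw=[48.0000 50.0000 80.0000]
After op 6 tick(2): ref=42.0000 raw=[50.4000 52.5000 84.0000]
After op 7 sync(1): ref=42.0000 raw=[50.4000 42.0000 84.0000]
Drift of clock 2 after op 7: 84.0000 - 42.0000 = 42.0000

Answer: 42.0000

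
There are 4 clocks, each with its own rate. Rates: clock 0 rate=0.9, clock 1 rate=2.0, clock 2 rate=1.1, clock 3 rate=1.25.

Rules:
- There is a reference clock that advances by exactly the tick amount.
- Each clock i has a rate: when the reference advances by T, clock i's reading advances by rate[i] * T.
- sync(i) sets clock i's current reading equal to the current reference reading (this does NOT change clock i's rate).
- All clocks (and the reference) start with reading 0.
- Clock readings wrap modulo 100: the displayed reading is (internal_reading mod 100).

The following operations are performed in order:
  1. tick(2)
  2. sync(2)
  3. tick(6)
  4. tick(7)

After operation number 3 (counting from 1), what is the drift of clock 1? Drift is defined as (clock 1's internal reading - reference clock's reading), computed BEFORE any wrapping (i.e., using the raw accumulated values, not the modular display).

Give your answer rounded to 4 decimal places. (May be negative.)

Answer: 8.0000

Derivation:
After op 1 tick(2): ref=2.0000 raw=[1.8000 4.0000 2.2000 2.5000]
After op 2 sync(2): ref=2.0000 raw=[1.8000 4.0000 2.0000 2.5000]
After op 3 tick(6): ref=8.0000 raw=[7.2000 16.0000 8.6000 10.0000]
Drift of clock 1 after op 3: 16.0000 - 8.0000 = 8.0000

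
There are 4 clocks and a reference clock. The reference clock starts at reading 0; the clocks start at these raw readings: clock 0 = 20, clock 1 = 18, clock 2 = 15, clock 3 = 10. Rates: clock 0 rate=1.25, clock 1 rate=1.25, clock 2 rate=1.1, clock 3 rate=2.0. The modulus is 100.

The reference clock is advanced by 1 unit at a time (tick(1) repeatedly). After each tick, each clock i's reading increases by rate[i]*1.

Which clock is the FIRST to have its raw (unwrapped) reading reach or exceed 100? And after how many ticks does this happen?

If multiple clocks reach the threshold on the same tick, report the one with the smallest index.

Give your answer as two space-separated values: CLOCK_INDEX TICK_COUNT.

Answer: 3 45

Derivation:
clock 0: start=20, rate=1.25, needs 100-20 = 80; ticks = ceil(80/1.25) = ceil(64.0000) = 64; reading at tick 64 = 20 + 1.25*64 = 100.0000
clock 1: start=18, rate=1.25, needs 100-18 = 82; ticks = ceil(82/1.25) = ceil(65.6000) = 66; reading at tick 66 = 18 + 1.25*66 = 100.5000
clock 2: start=15, rate=1.1, needs 100-15 = 85; ticks = ceil(85/1.1) = ceil(77.2727) = 78; reading at tick 78 = 15 + 1.1*78 = 100.8000
clock 3: start=10, rate=2.0, needs 100-10 = 90; ticks = ceil(90/2.0) = ceil(45.0000) = 45; reading at tick 45 = 10 + 2.0*45 = 100.0000
Minimum tick count = 45; winners = [3]; smallest index = 3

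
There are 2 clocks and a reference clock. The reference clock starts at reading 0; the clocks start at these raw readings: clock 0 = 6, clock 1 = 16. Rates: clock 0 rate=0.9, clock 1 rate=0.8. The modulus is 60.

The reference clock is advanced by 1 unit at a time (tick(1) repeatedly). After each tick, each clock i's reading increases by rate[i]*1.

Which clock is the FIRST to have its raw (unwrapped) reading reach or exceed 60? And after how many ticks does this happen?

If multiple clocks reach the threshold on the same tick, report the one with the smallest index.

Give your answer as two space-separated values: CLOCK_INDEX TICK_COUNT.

clock 0: start=6, rate=0.9, needs 60-6 = 54; ticks = ceil(54/0.9) = ceil(60.0000) = 60; reading at tick 60 = 6 + 0.9*60 = 60.0000
clock 1: start=16, rate=0.8, needs 60-16 = 44; ticks = ceil(44/0.8) = ceil(55.0000) = 55; reading at tick 55 = 16 + 0.8*55 = 60.0000
Minimum tick count = 55; winners = [1]; smallest index = 1

Answer: 1 55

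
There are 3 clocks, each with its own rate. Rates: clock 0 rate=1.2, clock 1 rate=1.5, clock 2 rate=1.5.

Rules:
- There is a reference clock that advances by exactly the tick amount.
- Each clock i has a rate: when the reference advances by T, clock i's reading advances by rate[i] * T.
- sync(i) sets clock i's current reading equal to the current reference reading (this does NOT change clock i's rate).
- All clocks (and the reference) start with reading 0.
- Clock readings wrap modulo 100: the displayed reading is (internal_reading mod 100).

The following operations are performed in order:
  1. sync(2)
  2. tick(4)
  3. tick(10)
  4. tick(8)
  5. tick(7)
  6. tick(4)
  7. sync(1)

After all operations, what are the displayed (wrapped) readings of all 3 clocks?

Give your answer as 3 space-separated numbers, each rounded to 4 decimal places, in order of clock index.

After op 1 sync(2): ref=0.0000 raw=[0.0000 0.0000 0.0000]
After op 2 tick(4): ref=4.0000 raw=[4.8000 6.0000 6.0000]
After op 3 tick(10): ref=14.0000 raw=[16.8000 21.0000 21.0000]
After op 4 tick(8): ref=22.0000 raw=[26.4000 33.0000 33.0000]
After op 5 tick(7): ref=29.0000 raw=[34.8000 43.5000 43.5000]
After op 6 tick(4): ref=33.0000 raw=[39.6000 49.5000 49.5000]
After op 7 sync(1): ref=33.0000 raw=[39.6000 33.0000 49.5000]
Wrap final raw readings (mod 100): 39.6000 mod 100 = 39.6000; 33.0000 mod 100 = 33.0000; 49.5000 mod 100 = 49.5000

Answer: 39.6000 33.0000 49.5000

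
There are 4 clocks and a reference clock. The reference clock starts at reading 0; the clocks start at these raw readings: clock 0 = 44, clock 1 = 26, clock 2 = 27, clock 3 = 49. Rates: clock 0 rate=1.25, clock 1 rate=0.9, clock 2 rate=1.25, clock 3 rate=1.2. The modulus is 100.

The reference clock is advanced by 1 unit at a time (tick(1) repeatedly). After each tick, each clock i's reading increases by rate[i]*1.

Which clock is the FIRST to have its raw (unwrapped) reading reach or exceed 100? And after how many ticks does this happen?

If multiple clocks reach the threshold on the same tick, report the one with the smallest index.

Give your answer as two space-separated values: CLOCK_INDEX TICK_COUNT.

clock 0: start=44, rate=1.25, needs 100-44 = 56; ticks = ceil(56/1.25) = ceil(44.8000) = 45; reading at tick 45 = 44 + 1.25*45 = 100.2500
clock 1: start=26, rate=0.9, needs 100-26 = 74; ticks = ceil(74/0.9) = ceil(82.2222) = 83; reading at tick 83 = 26 + 0.9*83 = 100.7000
clock 2: start=27, rate=1.25, needs 100-27 = 73; ticks = ceil(73/1.25) = ceil(58.4000) = 59; reading at tick 59 = 27 + 1.25*59 = 100.7500
clock 3: start=49, rate=1.2, needs 100-49 = 51; ticks = ceil(51/1.2) = ceil(42.5000) = 43; reading at tick 43 = 49 + 1.2*43 = 100.6000
Minimum tick count = 43; winners = [3]; smallest index = 3

Answer: 3 43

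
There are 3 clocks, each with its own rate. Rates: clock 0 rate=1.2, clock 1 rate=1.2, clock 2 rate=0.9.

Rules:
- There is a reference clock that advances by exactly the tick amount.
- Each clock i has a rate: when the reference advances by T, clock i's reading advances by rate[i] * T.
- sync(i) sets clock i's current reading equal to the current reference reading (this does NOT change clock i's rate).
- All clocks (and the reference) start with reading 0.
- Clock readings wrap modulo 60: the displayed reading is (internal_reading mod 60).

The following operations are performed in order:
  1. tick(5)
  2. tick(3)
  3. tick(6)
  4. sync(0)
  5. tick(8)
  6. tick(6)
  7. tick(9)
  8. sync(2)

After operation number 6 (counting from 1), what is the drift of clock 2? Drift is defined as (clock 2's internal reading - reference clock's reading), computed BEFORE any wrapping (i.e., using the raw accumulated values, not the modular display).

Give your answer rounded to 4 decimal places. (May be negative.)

After op 1 tick(5): ref=5.0000 raw=[6.0000 6.0000 4.5000]
After op 2 tick(3): ref=8.0000 raw=[9.6000 9.6000 7.2000]
After op 3 tick(6): ref=14.0000 raw=[16.8000 16.8000 12.6000]
After op 4 sync(0): ref=14.0000 raw=[14.0000 16.8000 12.6000]
After op 5 tick(8): ref=22.0000 raw=[23.6000 26.4000 19.8000]
After op 6 tick(6): ref=28.0000 raw=[30.8000 33.6000 25.2000]
Drift of clock 2 after op 6: 25.2000 - 28.0000 = -2.8000

Answer: -2.8000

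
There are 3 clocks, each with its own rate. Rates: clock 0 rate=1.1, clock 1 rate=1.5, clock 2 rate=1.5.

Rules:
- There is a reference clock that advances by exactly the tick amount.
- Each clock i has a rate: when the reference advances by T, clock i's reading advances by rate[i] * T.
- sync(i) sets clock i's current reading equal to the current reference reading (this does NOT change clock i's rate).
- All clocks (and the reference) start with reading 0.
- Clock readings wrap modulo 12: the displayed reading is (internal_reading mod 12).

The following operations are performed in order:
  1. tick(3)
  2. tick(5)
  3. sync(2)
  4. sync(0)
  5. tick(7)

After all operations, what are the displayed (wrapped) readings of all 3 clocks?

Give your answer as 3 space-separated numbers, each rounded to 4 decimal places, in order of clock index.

After op 1 tick(3): ref=3.0000 raw=[3.3000 4.5000 4.5000]
After op 2 tick(5): ref=8.0000 raw=[8.8000 12.0000 12.0000]
After op 3 sync(2): ref=8.0000 raw=[8.8000 12.0000 8.0000]
After op 4 sync(0): ref=8.0000 raw=[8.0000 12.0000 8.0000]
After op 5 tick(7): ref=15.0000 raw=[15.7000 22.5000 18.5000]
Wrap final raw readings (mod 12): 15.7000 mod 12 = 3.7000; 22.5000 mod 12 = 10.5000; 18.5000 mod 12 = 6.5000

Answer: 3.7000 10.5000 6.5000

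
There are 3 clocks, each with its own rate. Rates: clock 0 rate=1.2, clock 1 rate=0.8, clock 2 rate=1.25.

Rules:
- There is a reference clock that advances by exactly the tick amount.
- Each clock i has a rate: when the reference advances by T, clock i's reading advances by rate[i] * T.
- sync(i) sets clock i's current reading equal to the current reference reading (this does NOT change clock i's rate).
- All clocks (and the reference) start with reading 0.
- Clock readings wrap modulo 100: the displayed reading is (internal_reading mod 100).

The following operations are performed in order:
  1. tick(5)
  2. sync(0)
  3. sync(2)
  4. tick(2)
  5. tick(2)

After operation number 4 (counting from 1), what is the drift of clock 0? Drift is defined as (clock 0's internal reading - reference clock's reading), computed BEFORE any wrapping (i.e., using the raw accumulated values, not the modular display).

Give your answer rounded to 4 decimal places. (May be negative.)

After op 1 tick(5): ref=5.0000 raw=[6.0000 4.0000 6.2500]
After op 2 sync(0): ref=5.0000 raw=[5.0000 4.0000 6.2500]
After op 3 sync(2): ref=5.0000 raw=[5.0000 4.0000 5.0000]
After op 4 tick(2): ref=7.0000 raw=[7.4000 5.6000 7.5000]
Drift of clock 0 after op 4: 7.4000 - 7.0000 = 0.4000

Answer: 0.4000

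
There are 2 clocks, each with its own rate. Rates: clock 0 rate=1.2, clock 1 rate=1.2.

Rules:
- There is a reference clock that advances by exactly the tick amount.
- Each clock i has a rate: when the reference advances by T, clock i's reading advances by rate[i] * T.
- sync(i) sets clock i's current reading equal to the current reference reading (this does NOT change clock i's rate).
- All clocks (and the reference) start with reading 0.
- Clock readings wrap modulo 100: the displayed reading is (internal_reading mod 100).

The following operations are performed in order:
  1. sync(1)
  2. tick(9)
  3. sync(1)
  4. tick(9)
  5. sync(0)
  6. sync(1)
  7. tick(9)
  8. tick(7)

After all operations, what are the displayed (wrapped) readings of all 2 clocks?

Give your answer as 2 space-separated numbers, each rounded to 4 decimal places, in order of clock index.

Answer: 37.2000 37.2000

Derivation:
After op 1 sync(1): ref=0.0000 raw=[0.0000 0.0000]
After op 2 tick(9): ref=9.0000 raw=[10.8000 10.8000]
After op 3 sync(1): ref=9.0000 raw=[10.8000 9.0000]
After op 4 tick(9): ref=18.0000 raw=[21.6000 19.8000]
After op 5 sync(0): ref=18.0000 raw=[18.0000 19.8000]
After op 6 sync(1): ref=18.0000 raw=[18.0000 18.0000]
After op 7 tick(9): ref=27.0000 raw=[28.8000 28.8000]
After op 8 tick(7): ref=34.0000 raw=[37.2000 37.2000]
Wrap final raw readings (mod 100): 37.2000 mod 100 = 37.2000; 37.2000 mod 100 = 37.2000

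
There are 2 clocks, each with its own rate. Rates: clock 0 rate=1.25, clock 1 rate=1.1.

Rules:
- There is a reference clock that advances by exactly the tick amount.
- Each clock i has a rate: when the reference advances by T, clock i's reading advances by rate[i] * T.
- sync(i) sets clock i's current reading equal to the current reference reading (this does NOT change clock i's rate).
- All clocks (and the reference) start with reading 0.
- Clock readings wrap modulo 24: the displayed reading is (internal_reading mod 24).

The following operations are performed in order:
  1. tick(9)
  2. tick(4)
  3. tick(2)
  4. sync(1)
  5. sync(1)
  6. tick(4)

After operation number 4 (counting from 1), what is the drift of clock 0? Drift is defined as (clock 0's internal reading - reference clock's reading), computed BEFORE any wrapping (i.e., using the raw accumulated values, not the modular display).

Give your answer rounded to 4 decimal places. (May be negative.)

After op 1 tick(9): ref=9.0000 raw=[11.2500 9.9000]
After op 2 tick(4): ref=13.0000 raw=[16.2500 14.3000]
After op 3 tick(2): ref=15.0000 raw=[18.7500 16.5000]
After op 4 sync(1): ref=15.0000 raw=[18.7500 15.0000]
Drift of clock 0 after op 4: 18.7500 - 15.0000 = 3.7500

Answer: 3.7500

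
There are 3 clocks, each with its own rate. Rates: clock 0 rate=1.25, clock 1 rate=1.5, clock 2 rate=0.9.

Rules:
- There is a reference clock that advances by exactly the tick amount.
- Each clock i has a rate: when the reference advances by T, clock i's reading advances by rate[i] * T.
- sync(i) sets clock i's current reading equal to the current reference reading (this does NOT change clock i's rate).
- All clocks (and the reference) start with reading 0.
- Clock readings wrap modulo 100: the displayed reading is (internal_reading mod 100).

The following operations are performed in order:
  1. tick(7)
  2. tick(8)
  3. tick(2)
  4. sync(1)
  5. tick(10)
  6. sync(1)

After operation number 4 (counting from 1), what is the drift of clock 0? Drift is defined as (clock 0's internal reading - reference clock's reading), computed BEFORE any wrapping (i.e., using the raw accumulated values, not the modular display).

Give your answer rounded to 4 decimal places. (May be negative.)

After op 1 tick(7): ref=7.0000 raw=[8.7500 10.5000 6.3000]
After op 2 tick(8): ref=15.0000 raw=[18.7500 22.5000 13.5000]
After op 3 tick(2): ref=17.0000 raw=[21.2500 25.5000 15.3000]
After op 4 sync(1): ref=17.0000 raw=[21.2500 17.0000 15.3000]
Drift of clock 0 after op 4: 21.2500 - 17.0000 = 4.2500

Answer: 4.2500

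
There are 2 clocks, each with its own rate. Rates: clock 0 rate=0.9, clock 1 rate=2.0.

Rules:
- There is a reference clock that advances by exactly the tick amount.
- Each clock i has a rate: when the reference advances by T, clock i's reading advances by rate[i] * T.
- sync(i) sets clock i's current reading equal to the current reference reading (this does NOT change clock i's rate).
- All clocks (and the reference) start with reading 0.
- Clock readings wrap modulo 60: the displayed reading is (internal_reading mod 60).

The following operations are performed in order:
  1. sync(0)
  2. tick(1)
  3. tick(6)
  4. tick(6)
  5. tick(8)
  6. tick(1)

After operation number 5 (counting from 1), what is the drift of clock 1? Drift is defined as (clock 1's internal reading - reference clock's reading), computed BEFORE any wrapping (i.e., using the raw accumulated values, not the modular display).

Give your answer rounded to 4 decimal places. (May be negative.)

Answer: 21.0000

Derivation:
After op 1 sync(0): ref=0.0000 raw=[0.0000 0.0000]
After op 2 tick(1): ref=1.0000 raw=[0.9000 2.0000]
After op 3 tick(6): ref=7.0000 raw=[6.3000 14.0000]
After op 4 tick(6): ref=13.0000 raw=[11.7000 26.0000]
After op 5 tick(8): ref=21.0000 raw=[18.9000 42.0000]
Drift of clock 1 after op 5: 42.0000 - 21.0000 = 21.0000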